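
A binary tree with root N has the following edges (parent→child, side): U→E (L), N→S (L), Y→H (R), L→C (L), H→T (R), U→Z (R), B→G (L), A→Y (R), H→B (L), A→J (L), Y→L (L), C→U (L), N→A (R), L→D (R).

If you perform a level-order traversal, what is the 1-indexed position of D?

Level-order visits nodes level by level from the root, left to right within each level.
Level 0: N
Level 1: S, A
Level 2: J, Y
Level 3: L, H
Level 4: C, D, B, T
Level 5: U, G
Level 6: E, Z
Full level-order sequence: N, S, A, J, Y, L, H, C, D, B, T, U, G, E, Z.

9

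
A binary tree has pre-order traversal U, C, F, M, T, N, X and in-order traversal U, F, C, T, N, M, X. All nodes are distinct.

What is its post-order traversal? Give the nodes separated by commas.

F, N, T, X, M, C, U

The first element of pre-order is the root; it splits in-order into left and right subtrees.
Root U: left subtree has 0 nodes { }, right has 6 {F, C, T, N, M, X}.
  Root C: left subtree has 1 node {F}, right has 4 {T, N, M, X}.
    Root M: left subtree has 2 nodes {T, N}, right has 1 {X}.
      Root T: left subtree has 0 nodes { }, right has 1 {N}.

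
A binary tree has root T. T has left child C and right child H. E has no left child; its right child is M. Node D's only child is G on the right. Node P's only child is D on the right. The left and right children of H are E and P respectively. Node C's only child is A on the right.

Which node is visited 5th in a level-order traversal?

E

Level-order visits nodes level by level from the root, left to right within each level.
Level 0: T
Level 1: C, H
Level 2: A, E, P
Level 3: M, D
Level 4: G
Full level-order sequence: T, C, H, A, E, P, M, D, G.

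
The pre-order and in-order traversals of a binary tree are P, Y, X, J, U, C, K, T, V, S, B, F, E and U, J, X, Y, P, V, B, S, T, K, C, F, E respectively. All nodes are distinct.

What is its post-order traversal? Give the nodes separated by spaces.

U J X Y B S V T K E F C P

The first element of pre-order is the root; it splits in-order into left and right subtrees.
Root P: left subtree has 4 nodes {U, J, X, Y}, right has 8 {V, B, S, T, K, C, F, E}.
  Root Y: left subtree has 3 nodes {U, J, X}, right has 0 { }.
    Root X: left subtree has 2 nodes {U, J}, right has 0 { }.
      Root J: left subtree has 1 node {U}, right has 0 { }.
  Root C: left subtree has 5 nodes {V, B, S, T, K}, right has 2 {F, E}.
    Root K: left subtree has 4 nodes {V, B, S, T}, right has 0 { }.
      Root T: left subtree has 3 nodes {V, B, S}, right has 0 { }.
        Root V: left subtree has 0 nodes { }, right has 2 {B, S}.
          Root S: left subtree has 1 node {B}, right has 0 { }.
    Root F: left subtree has 0 nodes { }, right has 1 {E}.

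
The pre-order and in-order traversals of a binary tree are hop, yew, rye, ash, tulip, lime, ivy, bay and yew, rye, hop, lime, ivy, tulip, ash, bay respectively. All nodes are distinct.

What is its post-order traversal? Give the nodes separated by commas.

rye, yew, ivy, lime, tulip, bay, ash, hop

The first element of pre-order is the root; it splits in-order into left and right subtrees.
Root hop: left subtree has 2 nodes {yew, rye}, right has 5 {lime, ivy, tulip, ash, bay}.
  Root yew: left subtree has 0 nodes { }, right has 1 {rye}.
  Root ash: left subtree has 3 nodes {lime, ivy, tulip}, right has 1 {bay}.
    Root tulip: left subtree has 2 nodes {lime, ivy}, right has 0 { }.
      Root lime: left subtree has 0 nodes { }, right has 1 {ivy}.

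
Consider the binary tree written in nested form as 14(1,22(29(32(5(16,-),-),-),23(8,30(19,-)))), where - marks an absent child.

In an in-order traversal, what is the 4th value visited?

5

In-order visits the left subtree, then the node, then the right subtree.
At 14: go left to 1.
  1 is a leaf — visit 1.
Visit 14.
At 14: go right to 22.
  At 22: go left to 29.
    At 29: go left to 32.
      At 32: go left to 5.
        At 5: go left to 16.
          16 is a leaf — visit 16.
        Visit 5.
        At 5: no right child.
      Visit 32.
      At 32: no right child.
    Visit 29.
    At 29: no right child.
  Visit 22.
  At 22: go right to 23.
    At 23: go left to 8.
      8 is a leaf — visit 8.
    Visit 23.
    At 23: go right to 30.
      At 30: go left to 19.
        19 is a leaf — visit 19.
      Visit 30.
      At 30: no right child.
Full in-order sequence: 1, 14, 16, 5, 32, 29, 22, 8, 23, 19, 30.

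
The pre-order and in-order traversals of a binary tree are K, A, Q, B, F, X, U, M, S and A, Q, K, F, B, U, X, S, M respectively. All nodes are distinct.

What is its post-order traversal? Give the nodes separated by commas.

Q, A, F, U, S, M, X, B, K

The first element of pre-order is the root; it splits in-order into left and right subtrees.
Root K: left subtree has 2 nodes {A, Q}, right has 6 {F, B, U, X, S, M}.
  Root A: left subtree has 0 nodes { }, right has 1 {Q}.
  Root B: left subtree has 1 node {F}, right has 4 {U, X, S, M}.
    Root X: left subtree has 1 node {U}, right has 2 {S, M}.
      Root M: left subtree has 1 node {S}, right has 0 { }.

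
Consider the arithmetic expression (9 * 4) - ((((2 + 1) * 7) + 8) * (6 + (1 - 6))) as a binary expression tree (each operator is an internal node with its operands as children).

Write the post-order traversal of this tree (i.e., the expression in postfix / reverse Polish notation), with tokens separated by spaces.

9 4 * 2 1 + 7 * 8 + 6 1 6 - + * -

Post-order on an expression tree gives postfix notation: for each operator, emit left operand, right operand, then the operator.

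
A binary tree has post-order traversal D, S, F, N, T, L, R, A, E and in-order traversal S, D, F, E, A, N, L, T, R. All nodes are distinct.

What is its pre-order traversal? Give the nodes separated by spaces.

E F S D A R L N T

The last element of post-order is the root; it splits in-order into left and right subtrees.
Root E: left subtree has 3 nodes {S, D, F}, right has 5 {A, N, L, T, R}.
  Root F: left subtree has 2 nodes {S, D}, right has 0 { }.
    Root S: left subtree has 0 nodes { }, right has 1 {D}.
  Root A: left subtree has 0 nodes { }, right has 4 {N, L, T, R}.
    Root R: left subtree has 3 nodes {N, L, T}, right has 0 { }.
      Root L: left subtree has 1 node {N}, right has 1 {T}.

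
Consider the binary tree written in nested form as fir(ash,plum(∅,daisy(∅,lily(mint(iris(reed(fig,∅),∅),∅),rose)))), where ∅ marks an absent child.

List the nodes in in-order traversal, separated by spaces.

In-order visits the left subtree, then the node, then the right subtree.
At fir: go left to ash.
  ash is a leaf — visit ash.
Visit fir.
At fir: go right to plum.
  At plum: no left child.
  Visit plum.
  At plum: go right to daisy.
    At daisy: no left child.
    Visit daisy.
    At daisy: go right to lily.
      At lily: go left to mint.
        At mint: go left to iris.
          At iris: go left to reed.
            At reed: go left to fig.
              fig is a leaf — visit fig.
            Visit reed.
            At reed: no right child.
          Visit iris.
          At iris: no right child.
        Visit mint.
        At mint: no right child.
      Visit lily.
      At lily: go right to rose.
        rose is a leaf — visit rose.

ash fir plum daisy fig reed iris mint lily rose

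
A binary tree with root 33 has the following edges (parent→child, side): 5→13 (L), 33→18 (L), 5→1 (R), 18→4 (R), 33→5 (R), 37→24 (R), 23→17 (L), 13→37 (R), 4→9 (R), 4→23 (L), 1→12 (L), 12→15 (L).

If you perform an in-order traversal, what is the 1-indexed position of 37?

8

In-order visits the left subtree, then the node, then the right subtree.
At 33: go left to 18.
  At 18: no left child.
  Visit 18.
  At 18: go right to 4.
    At 4: go left to 23.
      At 23: go left to 17.
        17 is a leaf — visit 17.
      Visit 23.
      At 23: no right child.
    Visit 4.
    At 4: go right to 9.
      9 is a leaf — visit 9.
Visit 33.
At 33: go right to 5.
  At 5: go left to 13.
    At 13: no left child.
    Visit 13.
    At 13: go right to 37.
      At 37: no left child.
      Visit 37.
      At 37: go right to 24.
        24 is a leaf — visit 24.
  Visit 5.
  At 5: go right to 1.
    At 1: go left to 12.
      At 12: go left to 15.
        15 is a leaf — visit 15.
      Visit 12.
      At 12: no right child.
    Visit 1.
    At 1: no right child.
Full in-order sequence: 18, 17, 23, 4, 9, 33, 13, 37, 24, 5, 15, 12, 1.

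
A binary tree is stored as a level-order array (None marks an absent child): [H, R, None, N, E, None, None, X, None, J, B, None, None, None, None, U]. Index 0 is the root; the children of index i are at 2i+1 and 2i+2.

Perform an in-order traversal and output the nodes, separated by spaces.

U X N R J E B H

In-order visits the left subtree, then the node, then the right subtree.
At H: go left to R.
  At R: go left to N.
    At N: go left to X.
      At X: go left to U.
        U is a leaf — visit U.
      Visit X.
      At X: no right child.
    Visit N.
    At N: no right child.
  Visit R.
  At R: go right to E.
    At E: go left to J.
      J is a leaf — visit J.
    Visit E.
    At E: go right to B.
      B is a leaf — visit B.
Visit H.
At H: no right child.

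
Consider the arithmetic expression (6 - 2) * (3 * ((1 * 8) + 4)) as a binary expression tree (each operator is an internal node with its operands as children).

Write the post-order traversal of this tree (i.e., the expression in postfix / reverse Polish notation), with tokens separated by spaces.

6 2 - 3 1 8 * 4 + * *

Post-order on an expression tree gives postfix notation: for each operator, emit left operand, right operand, then the operator.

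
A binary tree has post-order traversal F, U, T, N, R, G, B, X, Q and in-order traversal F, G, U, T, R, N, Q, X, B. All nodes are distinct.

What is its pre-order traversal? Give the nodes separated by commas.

Q, G, F, R, T, U, N, X, B

The last element of post-order is the root; it splits in-order into left and right subtrees.
Root Q: left subtree has 6 nodes {F, G, U, T, R, N}, right has 2 {X, B}.
  Root G: left subtree has 1 node {F}, right has 4 {U, T, R, N}.
    Root R: left subtree has 2 nodes {U, T}, right has 1 {N}.
      Root T: left subtree has 1 node {U}, right has 0 { }.
  Root X: left subtree has 0 nodes { }, right has 1 {B}.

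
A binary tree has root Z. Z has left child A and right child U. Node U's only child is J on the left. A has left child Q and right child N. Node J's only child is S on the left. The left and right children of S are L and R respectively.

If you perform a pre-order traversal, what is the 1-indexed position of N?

Pre-order visits the node, then its left subtree, then its right subtree.
Visit Z.
At Z: go left to A.
  Visit A.
  At A: go left to Q.
    Q is a leaf — visit Q.
  At A: go right to N.
    N is a leaf — visit N.
At Z: go right to U.
  Visit U.
  At U: go left to J.
    Visit J.
    At J: go left to S.
      Visit S.
      At S: go left to L.
        L is a leaf — visit L.
      At S: go right to R.
        R is a leaf — visit R.
    At J: no right child.
  At U: no right child.
Full pre-order sequence: Z, A, Q, N, U, J, S, L, R.

4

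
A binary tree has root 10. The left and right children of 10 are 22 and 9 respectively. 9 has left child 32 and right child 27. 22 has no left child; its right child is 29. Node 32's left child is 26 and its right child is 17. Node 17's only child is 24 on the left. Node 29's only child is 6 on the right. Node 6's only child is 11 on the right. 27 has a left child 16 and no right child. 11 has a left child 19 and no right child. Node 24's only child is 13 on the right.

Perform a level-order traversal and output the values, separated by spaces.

10 22 9 29 32 27 6 26 17 16 11 24 19 13

Level-order visits nodes level by level from the root, left to right within each level.
Level 0: 10
Level 1: 22, 9
Level 2: 29, 32, 27
Level 3: 6, 26, 17, 16
Level 4: 11, 24
Level 5: 19, 13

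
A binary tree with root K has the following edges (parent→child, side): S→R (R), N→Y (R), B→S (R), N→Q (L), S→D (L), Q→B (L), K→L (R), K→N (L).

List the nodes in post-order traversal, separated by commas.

Post-order visits the left subtree, then the right subtree, then the node.
At K: go left to N.
  At N: go left to Q.
    At Q: go left to B.
      At B: no left child.
      At B: go right to S.
        At S: go left to D.
          D is a leaf — visit D.
        At S: go right to R.
          R is a leaf — visit R.
        Visit S.
      Visit B.
    At Q: no right child.
    Visit Q.
  At N: go right to Y.
    Y is a leaf — visit Y.
  Visit N.
At K: go right to L.
  L is a leaf — visit L.
Visit K.

D, R, S, B, Q, Y, N, L, K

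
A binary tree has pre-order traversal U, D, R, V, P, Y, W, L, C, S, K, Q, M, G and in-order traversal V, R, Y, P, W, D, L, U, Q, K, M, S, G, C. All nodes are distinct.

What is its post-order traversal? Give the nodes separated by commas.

V, Y, W, P, R, L, D, Q, M, K, G, S, C, U

The first element of pre-order is the root; it splits in-order into left and right subtrees.
Root U: left subtree has 7 nodes {V, R, Y, P, W, D, L}, right has 6 {Q, K, M, S, G, C}.
  Root D: left subtree has 5 nodes {V, R, Y, P, W}, right has 1 {L}.
    Root R: left subtree has 1 node {V}, right has 3 {Y, P, W}.
      Root P: left subtree has 1 node {Y}, right has 1 {W}.
  Root C: left subtree has 5 nodes {Q, K, M, S, G}, right has 0 { }.
    Root S: left subtree has 3 nodes {Q, K, M}, right has 1 {G}.
      Root K: left subtree has 1 node {Q}, right has 1 {M}.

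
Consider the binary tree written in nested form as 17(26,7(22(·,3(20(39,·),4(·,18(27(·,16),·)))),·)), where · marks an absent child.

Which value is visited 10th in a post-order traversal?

Post-order visits the left subtree, then the right subtree, then the node.
At 17: go left to 26.
  26 is a leaf — visit 26.
At 17: go right to 7.
  At 7: go left to 22.
    At 22: no left child.
    At 22: go right to 3.
      At 3: go left to 20.
        At 20: go left to 39.
          39 is a leaf — visit 39.
        At 20: no right child.
        Visit 20.
      At 3: go right to 4.
        At 4: no left child.
        At 4: go right to 18.
          At 18: go left to 27.
            At 27: no left child.
            At 27: go right to 16.
              16 is a leaf — visit 16.
            Visit 27.
          At 18: no right child.
          Visit 18.
        Visit 4.
      Visit 3.
    Visit 22.
  At 7: no right child.
  Visit 7.
Visit 17.
Full post-order sequence: 26, 39, 20, 16, 27, 18, 4, 3, 22, 7, 17.

7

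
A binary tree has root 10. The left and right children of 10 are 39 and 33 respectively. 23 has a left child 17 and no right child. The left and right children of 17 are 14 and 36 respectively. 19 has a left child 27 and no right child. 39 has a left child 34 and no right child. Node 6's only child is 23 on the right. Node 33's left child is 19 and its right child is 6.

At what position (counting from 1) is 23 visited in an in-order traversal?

In-order visits the left subtree, then the node, then the right subtree.
At 10: go left to 39.
  At 39: go left to 34.
    34 is a leaf — visit 34.
  Visit 39.
  At 39: no right child.
Visit 10.
At 10: go right to 33.
  At 33: go left to 19.
    At 19: go left to 27.
      27 is a leaf — visit 27.
    Visit 19.
    At 19: no right child.
  Visit 33.
  At 33: go right to 6.
    At 6: no left child.
    Visit 6.
    At 6: go right to 23.
      At 23: go left to 17.
        At 17: go left to 14.
          14 is a leaf — visit 14.
        Visit 17.
        At 17: go right to 36.
          36 is a leaf — visit 36.
      Visit 23.
      At 23: no right child.
Full in-order sequence: 34, 39, 10, 27, 19, 33, 6, 14, 17, 36, 23.

11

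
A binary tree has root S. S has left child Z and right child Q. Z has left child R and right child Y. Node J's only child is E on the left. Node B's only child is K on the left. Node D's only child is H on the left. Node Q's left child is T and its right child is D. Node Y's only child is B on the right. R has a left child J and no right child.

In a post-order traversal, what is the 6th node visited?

Post-order visits the left subtree, then the right subtree, then the node.
At S: go left to Z.
  At Z: go left to R.
    At R: go left to J.
      At J: go left to E.
        E is a leaf — visit E.
      At J: no right child.
      Visit J.
    At R: no right child.
    Visit R.
  At Z: go right to Y.
    At Y: no left child.
    At Y: go right to B.
      At B: go left to K.
        K is a leaf — visit K.
      At B: no right child.
      Visit B.
    Visit Y.
  Visit Z.
At S: go right to Q.
  At Q: go left to T.
    T is a leaf — visit T.
  At Q: go right to D.
    At D: go left to H.
      H is a leaf — visit H.
    At D: no right child.
    Visit D.
  Visit Q.
Visit S.
Full post-order sequence: E, J, R, K, B, Y, Z, T, H, D, Q, S.

Y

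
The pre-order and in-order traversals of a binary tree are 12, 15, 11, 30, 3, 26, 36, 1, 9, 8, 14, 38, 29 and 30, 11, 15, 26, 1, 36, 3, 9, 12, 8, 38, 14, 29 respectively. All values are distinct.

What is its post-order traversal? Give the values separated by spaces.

30 11 1 36 26 9 3 15 38 29 14 8 12

The first element of pre-order is the root; it splits in-order into left and right subtrees.
Root 12: left subtree has 8 nodes {30, 11, 15, 26, 1, 36, 3, 9}, right has 4 {8, 38, 14, 29}.
  Root 15: left subtree has 2 nodes {30, 11}, right has 5 {26, 1, 36, 3, 9}.
    Root 11: left subtree has 1 node {30}, right has 0 { }.
    Root 3: left subtree has 3 nodes {26, 1, 36}, right has 1 {9}.
      Root 26: left subtree has 0 nodes { }, right has 2 {1, 36}.
        Root 36: left subtree has 1 node {1}, right has 0 { }.
  Root 8: left subtree has 0 nodes { }, right has 3 {38, 14, 29}.
    Root 14: left subtree has 1 node {38}, right has 1 {29}.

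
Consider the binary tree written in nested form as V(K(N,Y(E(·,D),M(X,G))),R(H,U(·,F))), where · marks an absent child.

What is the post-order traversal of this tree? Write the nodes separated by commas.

N, D, E, X, G, M, Y, K, H, F, U, R, V

Post-order visits the left subtree, then the right subtree, then the node.
At V: go left to K.
  At K: go left to N.
    N is a leaf — visit N.
  At K: go right to Y.
    At Y: go left to E.
      At E: no left child.
      At E: go right to D.
        D is a leaf — visit D.
      Visit E.
    At Y: go right to M.
      At M: go left to X.
        X is a leaf — visit X.
      At M: go right to G.
        G is a leaf — visit G.
      Visit M.
    Visit Y.
  Visit K.
At V: go right to R.
  At R: go left to H.
    H is a leaf — visit H.
  At R: go right to U.
    At U: no left child.
    At U: go right to F.
      F is a leaf — visit F.
    Visit U.
  Visit R.
Visit V.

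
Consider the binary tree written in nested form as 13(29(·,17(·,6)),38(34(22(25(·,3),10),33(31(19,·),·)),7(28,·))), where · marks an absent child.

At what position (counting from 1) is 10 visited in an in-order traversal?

In-order visits the left subtree, then the node, then the right subtree.
At 13: go left to 29.
  At 29: no left child.
  Visit 29.
  At 29: go right to 17.
    At 17: no left child.
    Visit 17.
    At 17: go right to 6.
      6 is a leaf — visit 6.
Visit 13.
At 13: go right to 38.
  At 38: go left to 34.
    At 34: go left to 22.
      At 22: go left to 25.
        At 25: no left child.
        Visit 25.
        At 25: go right to 3.
          3 is a leaf — visit 3.
      Visit 22.
      At 22: go right to 10.
        10 is a leaf — visit 10.
    Visit 34.
    At 34: go right to 33.
      At 33: go left to 31.
        At 31: go left to 19.
          19 is a leaf — visit 19.
        Visit 31.
        At 31: no right child.
      Visit 33.
      At 33: no right child.
  Visit 38.
  At 38: go right to 7.
    At 7: go left to 28.
      28 is a leaf — visit 28.
    Visit 7.
    At 7: no right child.
Full in-order sequence: 29, 17, 6, 13, 25, 3, 22, 10, 34, 19, 31, 33, 38, 28, 7.

8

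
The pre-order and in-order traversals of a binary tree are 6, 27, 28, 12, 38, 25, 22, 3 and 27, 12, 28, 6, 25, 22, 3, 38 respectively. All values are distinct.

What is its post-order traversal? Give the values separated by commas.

12, 28, 27, 3, 22, 25, 38, 6

The first element of pre-order is the root; it splits in-order into left and right subtrees.
Root 6: left subtree has 3 nodes {27, 12, 28}, right has 4 {25, 22, 3, 38}.
  Root 27: left subtree has 0 nodes { }, right has 2 {12, 28}.
    Root 28: left subtree has 1 node {12}, right has 0 { }.
  Root 38: left subtree has 3 nodes {25, 22, 3}, right has 0 { }.
    Root 25: left subtree has 0 nodes { }, right has 2 {22, 3}.
      Root 22: left subtree has 0 nodes { }, right has 1 {3}.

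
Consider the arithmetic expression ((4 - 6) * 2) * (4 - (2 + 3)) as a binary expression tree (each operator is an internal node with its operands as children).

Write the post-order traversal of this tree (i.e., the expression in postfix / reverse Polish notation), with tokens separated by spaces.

4 6 - 2 * 4 2 3 + - *

Post-order on an expression tree gives postfix notation: for each operator, emit left operand, right operand, then the operator.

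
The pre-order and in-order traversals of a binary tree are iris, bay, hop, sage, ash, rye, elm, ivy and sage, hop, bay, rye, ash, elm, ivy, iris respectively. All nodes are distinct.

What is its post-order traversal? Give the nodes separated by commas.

The first element of pre-order is the root; it splits in-order into left and right subtrees.
Root iris: left subtree has 7 nodes {sage, hop, bay, rye, ash, elm, ivy}, right has 0 { }.
  Root bay: left subtree has 2 nodes {sage, hop}, right has 4 {rye, ash, elm, ivy}.
    Root hop: left subtree has 1 node {sage}, right has 0 { }.
    Root ash: left subtree has 1 node {rye}, right has 2 {elm, ivy}.
      Root elm: left subtree has 0 nodes { }, right has 1 {ivy}.

sage, hop, rye, ivy, elm, ash, bay, iris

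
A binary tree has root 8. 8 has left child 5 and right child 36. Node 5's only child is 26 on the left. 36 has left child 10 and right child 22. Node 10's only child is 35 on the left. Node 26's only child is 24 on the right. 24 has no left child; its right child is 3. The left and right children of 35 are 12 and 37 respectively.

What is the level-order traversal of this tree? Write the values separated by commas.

Level-order visits nodes level by level from the root, left to right within each level.
Level 0: 8
Level 1: 5, 36
Level 2: 26, 10, 22
Level 3: 24, 35
Level 4: 3, 12, 37

8, 5, 36, 26, 10, 22, 24, 35, 3, 12, 37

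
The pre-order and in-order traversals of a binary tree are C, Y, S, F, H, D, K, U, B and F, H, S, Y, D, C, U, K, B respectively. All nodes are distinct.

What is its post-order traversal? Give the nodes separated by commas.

The first element of pre-order is the root; it splits in-order into left and right subtrees.
Root C: left subtree has 5 nodes {F, H, S, Y, D}, right has 3 {U, K, B}.
  Root Y: left subtree has 3 nodes {F, H, S}, right has 1 {D}.
    Root S: left subtree has 2 nodes {F, H}, right has 0 { }.
      Root F: left subtree has 0 nodes { }, right has 1 {H}.
  Root K: left subtree has 1 node {U}, right has 1 {B}.

H, F, S, D, Y, U, B, K, C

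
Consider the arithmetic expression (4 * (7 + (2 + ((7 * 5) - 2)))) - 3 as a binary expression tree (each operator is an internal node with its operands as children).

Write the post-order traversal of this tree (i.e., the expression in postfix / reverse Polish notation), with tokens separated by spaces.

Post-order on an expression tree gives postfix notation: for each operator, emit left operand, right operand, then the operator.

4 7 2 7 5 * 2 - + + * 3 -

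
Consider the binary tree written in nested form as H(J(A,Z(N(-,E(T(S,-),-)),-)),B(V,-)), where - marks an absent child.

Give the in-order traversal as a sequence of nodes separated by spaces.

A J N S T E Z H V B

In-order visits the left subtree, then the node, then the right subtree.
At H: go left to J.
  At J: go left to A.
    A is a leaf — visit A.
  Visit J.
  At J: go right to Z.
    At Z: go left to N.
      At N: no left child.
      Visit N.
      At N: go right to E.
        At E: go left to T.
          At T: go left to S.
            S is a leaf — visit S.
          Visit T.
          At T: no right child.
        Visit E.
        At E: no right child.
    Visit Z.
    At Z: no right child.
Visit H.
At H: go right to B.
  At B: go left to V.
    V is a leaf — visit V.
  Visit B.
  At B: no right child.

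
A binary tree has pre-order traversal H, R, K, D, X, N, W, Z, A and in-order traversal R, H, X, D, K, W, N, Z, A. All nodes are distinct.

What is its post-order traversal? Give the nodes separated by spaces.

R X D W A Z N K H

The first element of pre-order is the root; it splits in-order into left and right subtrees.
Root H: left subtree has 1 node {R}, right has 7 {X, D, K, W, N, Z, A}.
  Root K: left subtree has 2 nodes {X, D}, right has 4 {W, N, Z, A}.
    Root D: left subtree has 1 node {X}, right has 0 { }.
    Root N: left subtree has 1 node {W}, right has 2 {Z, A}.
      Root Z: left subtree has 0 nodes { }, right has 1 {A}.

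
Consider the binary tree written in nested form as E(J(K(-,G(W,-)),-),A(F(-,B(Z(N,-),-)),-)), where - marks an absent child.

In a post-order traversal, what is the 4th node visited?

Post-order visits the left subtree, then the right subtree, then the node.
At E: go left to J.
  At J: go left to K.
    At K: no left child.
    At K: go right to G.
      At G: go left to W.
        W is a leaf — visit W.
      At G: no right child.
      Visit G.
    Visit K.
  At J: no right child.
  Visit J.
At E: go right to A.
  At A: go left to F.
    At F: no left child.
    At F: go right to B.
      At B: go left to Z.
        At Z: go left to N.
          N is a leaf — visit N.
        At Z: no right child.
        Visit Z.
      At B: no right child.
      Visit B.
    Visit F.
  At A: no right child.
  Visit A.
Visit E.
Full post-order sequence: W, G, K, J, N, Z, B, F, A, E.

J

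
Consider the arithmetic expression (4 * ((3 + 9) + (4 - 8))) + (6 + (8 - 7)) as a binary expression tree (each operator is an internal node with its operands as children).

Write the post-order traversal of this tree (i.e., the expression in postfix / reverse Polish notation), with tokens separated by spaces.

Post-order on an expression tree gives postfix notation: for each operator, emit left operand, right operand, then the operator.

4 3 9 + 4 8 - + * 6 8 7 - + +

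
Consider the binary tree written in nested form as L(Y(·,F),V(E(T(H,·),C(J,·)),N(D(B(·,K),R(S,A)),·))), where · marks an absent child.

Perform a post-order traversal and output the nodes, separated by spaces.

Post-order visits the left subtree, then the right subtree, then the node.
At L: go left to Y.
  At Y: no left child.
  At Y: go right to F.
    F is a leaf — visit F.
  Visit Y.
At L: go right to V.
  At V: go left to E.
    At E: go left to T.
      At T: go left to H.
        H is a leaf — visit H.
      At T: no right child.
      Visit T.
    At E: go right to C.
      At C: go left to J.
        J is a leaf — visit J.
      At C: no right child.
      Visit C.
    Visit E.
  At V: go right to N.
    At N: go left to D.
      At D: go left to B.
        At B: no left child.
        At B: go right to K.
          K is a leaf — visit K.
        Visit B.
      At D: go right to R.
        At R: go left to S.
          S is a leaf — visit S.
        At R: go right to A.
          A is a leaf — visit A.
        Visit R.
      Visit D.
    At N: no right child.
    Visit N.
  Visit V.
Visit L.

F Y H T J C E K B S A R D N V L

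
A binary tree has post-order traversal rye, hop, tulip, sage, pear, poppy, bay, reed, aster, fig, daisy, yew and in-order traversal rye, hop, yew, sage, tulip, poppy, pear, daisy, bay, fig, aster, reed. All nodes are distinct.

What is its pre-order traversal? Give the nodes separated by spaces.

The last element of post-order is the root; it splits in-order into left and right subtrees.
Root yew: left subtree has 2 nodes {rye, hop}, right has 9 {sage, tulip, poppy, pear, daisy, bay, fig, aster, reed}.
  Root hop: left subtree has 1 node {rye}, right has 0 { }.
  Root daisy: left subtree has 4 nodes {sage, tulip, poppy, pear}, right has 4 {bay, fig, aster, reed}.
    Root poppy: left subtree has 2 nodes {sage, tulip}, right has 1 {pear}.
      Root sage: left subtree has 0 nodes { }, right has 1 {tulip}.
    Root fig: left subtree has 1 node {bay}, right has 2 {aster, reed}.
      Root aster: left subtree has 0 nodes { }, right has 1 {reed}.

yew hop rye daisy poppy sage tulip pear fig bay aster reed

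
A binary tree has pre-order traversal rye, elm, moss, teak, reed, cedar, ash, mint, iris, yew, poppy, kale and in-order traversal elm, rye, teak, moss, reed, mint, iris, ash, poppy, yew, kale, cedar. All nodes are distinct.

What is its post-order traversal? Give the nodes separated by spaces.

The first element of pre-order is the root; it splits in-order into left and right subtrees.
Root rye: left subtree has 1 node {elm}, right has 10 {teak, moss, reed, mint, iris, ash, poppy, yew, kale, cedar}.
  Root moss: left subtree has 1 node {teak}, right has 8 {reed, mint, iris, ash, poppy, yew, kale, cedar}.
    Root reed: left subtree has 0 nodes { }, right has 7 {mint, iris, ash, poppy, yew, kale, cedar}.
      Root cedar: left subtree has 6 nodes {mint, iris, ash, poppy, yew, kale}, right has 0 { }.
        Root ash: left subtree has 2 nodes {mint, iris}, right has 3 {poppy, yew, kale}.
          Root mint: left subtree has 0 nodes { }, right has 1 {iris}.
          Root yew: left subtree has 1 node {poppy}, right has 1 {kale}.

elm teak iris mint poppy kale yew ash cedar reed moss rye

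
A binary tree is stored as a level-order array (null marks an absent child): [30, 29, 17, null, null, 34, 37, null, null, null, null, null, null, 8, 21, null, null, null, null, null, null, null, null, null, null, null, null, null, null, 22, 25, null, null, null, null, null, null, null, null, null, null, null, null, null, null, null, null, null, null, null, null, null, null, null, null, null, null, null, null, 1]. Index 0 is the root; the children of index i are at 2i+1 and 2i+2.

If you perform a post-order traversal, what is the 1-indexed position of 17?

9

Post-order visits the left subtree, then the right subtree, then the node.
At 30: go left to 29.
  29 is a leaf — visit 29.
At 30: go right to 17.
  At 17: go left to 34.
    34 is a leaf — visit 34.
  At 17: go right to 37.
    At 37: go left to 8.
      8 is a leaf — visit 8.
    At 37: go right to 21.
      At 21: go left to 22.
        At 22: go left to 1.
          1 is a leaf — visit 1.
        At 22: no right child.
        Visit 22.
      At 21: go right to 25.
        25 is a leaf — visit 25.
      Visit 21.
    Visit 37.
  Visit 17.
Visit 30.
Full post-order sequence: 29, 34, 8, 1, 22, 25, 21, 37, 17, 30.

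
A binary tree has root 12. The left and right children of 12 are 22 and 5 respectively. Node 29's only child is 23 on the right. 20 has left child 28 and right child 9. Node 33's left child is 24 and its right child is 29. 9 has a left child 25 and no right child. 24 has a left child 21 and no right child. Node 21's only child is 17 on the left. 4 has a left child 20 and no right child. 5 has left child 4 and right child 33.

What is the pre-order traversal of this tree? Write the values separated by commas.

12, 22, 5, 4, 20, 28, 9, 25, 33, 24, 21, 17, 29, 23

Pre-order visits the node, then its left subtree, then its right subtree.
Visit 12.
At 12: go left to 22.
  22 is a leaf — visit 22.
At 12: go right to 5.
  Visit 5.
  At 5: go left to 4.
    Visit 4.
    At 4: go left to 20.
      Visit 20.
      At 20: go left to 28.
        28 is a leaf — visit 28.
      At 20: go right to 9.
        Visit 9.
        At 9: go left to 25.
          25 is a leaf — visit 25.
        At 9: no right child.
    At 4: no right child.
  At 5: go right to 33.
    Visit 33.
    At 33: go left to 24.
      Visit 24.
      At 24: go left to 21.
        Visit 21.
        At 21: go left to 17.
          17 is a leaf — visit 17.
        At 21: no right child.
      At 24: no right child.
    At 33: go right to 29.
      Visit 29.
      At 29: no left child.
      At 29: go right to 23.
        23 is a leaf — visit 23.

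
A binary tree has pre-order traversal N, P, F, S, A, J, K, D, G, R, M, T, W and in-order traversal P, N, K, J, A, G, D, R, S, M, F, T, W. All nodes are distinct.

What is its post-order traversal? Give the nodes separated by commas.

The first element of pre-order is the root; it splits in-order into left and right subtrees.
Root N: left subtree has 1 node {P}, right has 11 {K, J, A, G, D, R, S, M, F, T, W}.
  Root F: left subtree has 8 nodes {K, J, A, G, D, R, S, M}, right has 2 {T, W}.
    Root S: left subtree has 6 nodes {K, J, A, G, D, R}, right has 1 {M}.
      Root A: left subtree has 2 nodes {K, J}, right has 3 {G, D, R}.
        Root J: left subtree has 1 node {K}, right has 0 { }.
        Root D: left subtree has 1 node {G}, right has 1 {R}.
    Root T: left subtree has 0 nodes { }, right has 1 {W}.

P, K, J, G, R, D, A, M, S, W, T, F, N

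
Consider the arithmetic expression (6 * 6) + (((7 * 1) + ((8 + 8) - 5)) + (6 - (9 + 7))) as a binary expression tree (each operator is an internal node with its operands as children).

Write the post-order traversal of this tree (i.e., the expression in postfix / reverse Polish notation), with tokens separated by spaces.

6 6 * 7 1 * 8 8 + 5 - + 6 9 7 + - + +

Post-order on an expression tree gives postfix notation: for each operator, emit left operand, right operand, then the operator.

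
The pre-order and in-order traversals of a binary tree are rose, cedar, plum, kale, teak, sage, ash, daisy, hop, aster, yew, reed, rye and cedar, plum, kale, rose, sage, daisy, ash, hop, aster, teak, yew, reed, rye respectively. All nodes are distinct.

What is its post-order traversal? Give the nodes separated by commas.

The first element of pre-order is the root; it splits in-order into left and right subtrees.
Root rose: left subtree has 3 nodes {cedar, plum, kale}, right has 9 {sage, daisy, ash, hop, aster, teak, yew, reed, rye}.
  Root cedar: left subtree has 0 nodes { }, right has 2 {plum, kale}.
    Root plum: left subtree has 0 nodes { }, right has 1 {kale}.
  Root teak: left subtree has 5 nodes {sage, daisy, ash, hop, aster}, right has 3 {yew, reed, rye}.
    Root sage: left subtree has 0 nodes { }, right has 4 {daisy, ash, hop, aster}.
      Root ash: left subtree has 1 node {daisy}, right has 2 {hop, aster}.
        Root hop: left subtree has 0 nodes { }, right has 1 {aster}.
    Root yew: left subtree has 0 nodes { }, right has 2 {reed, rye}.
      Root reed: left subtree has 0 nodes { }, right has 1 {rye}.

kale, plum, cedar, daisy, aster, hop, ash, sage, rye, reed, yew, teak, rose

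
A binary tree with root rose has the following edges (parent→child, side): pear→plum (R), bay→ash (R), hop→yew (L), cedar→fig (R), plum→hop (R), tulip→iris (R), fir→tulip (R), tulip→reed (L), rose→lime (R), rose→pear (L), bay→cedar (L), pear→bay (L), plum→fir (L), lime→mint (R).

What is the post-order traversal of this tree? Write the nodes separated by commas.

fig, cedar, ash, bay, reed, iris, tulip, fir, yew, hop, plum, pear, mint, lime, rose

Post-order visits the left subtree, then the right subtree, then the node.
At rose: go left to pear.
  At pear: go left to bay.
    At bay: go left to cedar.
      At cedar: no left child.
      At cedar: go right to fig.
        fig is a leaf — visit fig.
      Visit cedar.
    At bay: go right to ash.
      ash is a leaf — visit ash.
    Visit bay.
  At pear: go right to plum.
    At plum: go left to fir.
      At fir: no left child.
      At fir: go right to tulip.
        At tulip: go left to reed.
          reed is a leaf — visit reed.
        At tulip: go right to iris.
          iris is a leaf — visit iris.
        Visit tulip.
      Visit fir.
    At plum: go right to hop.
      At hop: go left to yew.
        yew is a leaf — visit yew.
      At hop: no right child.
      Visit hop.
    Visit plum.
  Visit pear.
At rose: go right to lime.
  At lime: no left child.
  At lime: go right to mint.
    mint is a leaf — visit mint.
  Visit lime.
Visit rose.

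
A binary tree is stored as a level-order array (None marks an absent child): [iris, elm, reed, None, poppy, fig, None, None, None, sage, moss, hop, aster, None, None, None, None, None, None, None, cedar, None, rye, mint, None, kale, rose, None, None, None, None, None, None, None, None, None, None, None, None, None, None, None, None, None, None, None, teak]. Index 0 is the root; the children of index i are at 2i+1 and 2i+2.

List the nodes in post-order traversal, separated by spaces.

Post-order visits the left subtree, then the right subtree, then the node.
At iris: go left to elm.
  At elm: no left child.
  At elm: go right to poppy.
    At poppy: go left to sage.
      At sage: no left child.
      At sage: go right to cedar.
        cedar is a leaf — visit cedar.
      Visit sage.
    At poppy: go right to moss.
      At moss: no left child.
      At moss: go right to rye.
        At rye: no left child.
        At rye: go right to teak.
          teak is a leaf — visit teak.
        Visit rye.
      Visit moss.
    Visit poppy.
  Visit elm.
At iris: go right to reed.
  At reed: go left to fig.
    At fig: go left to hop.
      At hop: go left to mint.
        mint is a leaf — visit mint.
      At hop: no right child.
      Visit hop.
    At fig: go right to aster.
      At aster: go left to kale.
        kale is a leaf — visit kale.
      At aster: go right to rose.
        rose is a leaf — visit rose.
      Visit aster.
    Visit fig.
  At reed: no right child.
  Visit reed.
Visit iris.

cedar sage teak rye moss poppy elm mint hop kale rose aster fig reed iris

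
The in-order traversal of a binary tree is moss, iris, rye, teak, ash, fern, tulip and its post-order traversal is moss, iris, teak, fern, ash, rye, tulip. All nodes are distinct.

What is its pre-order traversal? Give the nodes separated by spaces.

tulip rye iris moss ash teak fern

The last element of post-order is the root; it splits in-order into left and right subtrees.
Root tulip: left subtree has 6 nodes {moss, iris, rye, teak, ash, fern}, right has 0 { }.
  Root rye: left subtree has 2 nodes {moss, iris}, right has 3 {teak, ash, fern}.
    Root iris: left subtree has 1 node {moss}, right has 0 { }.
    Root ash: left subtree has 1 node {teak}, right has 1 {fern}.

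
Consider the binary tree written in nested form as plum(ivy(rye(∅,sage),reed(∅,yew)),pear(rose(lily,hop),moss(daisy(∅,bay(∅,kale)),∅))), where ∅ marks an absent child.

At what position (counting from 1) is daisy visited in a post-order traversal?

Post-order visits the left subtree, then the right subtree, then the node.
At plum: go left to ivy.
  At ivy: go left to rye.
    At rye: no left child.
    At rye: go right to sage.
      sage is a leaf — visit sage.
    Visit rye.
  At ivy: go right to reed.
    At reed: no left child.
    At reed: go right to yew.
      yew is a leaf — visit yew.
    Visit reed.
  Visit ivy.
At plum: go right to pear.
  At pear: go left to rose.
    At rose: go left to lily.
      lily is a leaf — visit lily.
    At rose: go right to hop.
      hop is a leaf — visit hop.
    Visit rose.
  At pear: go right to moss.
    At moss: go left to daisy.
      At daisy: no left child.
      At daisy: go right to bay.
        At bay: no left child.
        At bay: go right to kale.
          kale is a leaf — visit kale.
        Visit bay.
      Visit daisy.
    At moss: no right child.
    Visit moss.
  Visit pear.
Visit plum.
Full post-order sequence: sage, rye, yew, reed, ivy, lily, hop, rose, kale, bay, daisy, moss, pear, plum.

11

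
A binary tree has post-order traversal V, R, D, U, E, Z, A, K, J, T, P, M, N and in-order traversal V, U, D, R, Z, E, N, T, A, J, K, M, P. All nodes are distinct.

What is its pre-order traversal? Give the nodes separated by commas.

The last element of post-order is the root; it splits in-order into left and right subtrees.
Root N: left subtree has 6 nodes {V, U, D, R, Z, E}, right has 6 {T, A, J, K, M, P}.
  Root Z: left subtree has 4 nodes {V, U, D, R}, right has 1 {E}.
    Root U: left subtree has 1 node {V}, right has 2 {D, R}.
      Root D: left subtree has 0 nodes { }, right has 1 {R}.
  Root M: left subtree has 4 nodes {T, A, J, K}, right has 1 {P}.
    Root T: left subtree has 0 nodes { }, right has 3 {A, J, K}.
      Root J: left subtree has 1 node {A}, right has 1 {K}.

N, Z, U, V, D, R, E, M, T, J, A, K, P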